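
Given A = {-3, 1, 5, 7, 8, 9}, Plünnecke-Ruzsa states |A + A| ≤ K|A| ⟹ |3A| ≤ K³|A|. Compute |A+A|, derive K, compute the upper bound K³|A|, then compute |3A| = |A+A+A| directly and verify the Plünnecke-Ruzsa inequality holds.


|A| = 6.
Step 1: Compute A + A by enumerating all 36 pairs.
A + A = {-6, -2, 2, 4, 5, 6, 8, 9, 10, 12, 13, 14, 15, 16, 17, 18}, so |A + A| = 16.
Step 2: Doubling constant K = |A + A|/|A| = 16/6 = 16/6 ≈ 2.6667.
Step 3: Plünnecke-Ruzsa gives |3A| ≤ K³·|A| = (2.6667)³ · 6 ≈ 113.7778.
Step 4: Compute 3A = A + A + A directly by enumerating all triples (a,b,c) ∈ A³; |3A| = 28.
Step 5: Check 28 ≤ 113.7778? Yes ✓.

K = 16/6, Plünnecke-Ruzsa bound K³|A| ≈ 113.7778, |3A| = 28, inequality holds.


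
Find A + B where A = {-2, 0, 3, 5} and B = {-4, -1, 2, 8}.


A + B = {a + b : a ∈ A, b ∈ B}.
Enumerate all |A|·|B| = 4·4 = 16 pairs (a, b) and collect distinct sums.
a = -2: -2+-4=-6, -2+-1=-3, -2+2=0, -2+8=6
a = 0: 0+-4=-4, 0+-1=-1, 0+2=2, 0+8=8
a = 3: 3+-4=-1, 3+-1=2, 3+2=5, 3+8=11
a = 5: 5+-4=1, 5+-1=4, 5+2=7, 5+8=13
Collecting distinct sums: A + B = {-6, -4, -3, -1, 0, 1, 2, 4, 5, 6, 7, 8, 11, 13}
|A + B| = 14

A + B = {-6, -4, -3, -1, 0, 1, 2, 4, 5, 6, 7, 8, 11, 13}


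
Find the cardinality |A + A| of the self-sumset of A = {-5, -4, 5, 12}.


A + A = {a + a' : a, a' ∈ A}; |A| = 4.
General bounds: 2|A| - 1 ≤ |A + A| ≤ |A|(|A|+1)/2, i.e. 7 ≤ |A + A| ≤ 10.
Lower bound 2|A|-1 is attained iff A is an arithmetic progression.
Enumerate sums a + a' for a ≤ a' (symmetric, so this suffices):
a = -5: -5+-5=-10, -5+-4=-9, -5+5=0, -5+12=7
a = -4: -4+-4=-8, -4+5=1, -4+12=8
a = 5: 5+5=10, 5+12=17
a = 12: 12+12=24
Distinct sums: {-10, -9, -8, 0, 1, 7, 8, 10, 17, 24}
|A + A| = 10

|A + A| = 10


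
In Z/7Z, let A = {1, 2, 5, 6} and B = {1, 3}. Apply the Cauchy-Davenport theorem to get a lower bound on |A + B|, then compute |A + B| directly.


Cauchy-Davenport: |A + B| ≥ min(p, |A| + |B| - 1) for A, B nonempty in Z/pZ.
|A| = 4, |B| = 2, p = 7.
CD lower bound = min(7, 4 + 2 - 1) = min(7, 5) = 5.
Compute A + B mod 7 directly:
a = 1: 1+1=2, 1+3=4
a = 2: 2+1=3, 2+3=5
a = 5: 5+1=6, 5+3=1
a = 6: 6+1=0, 6+3=2
A + B = {0, 1, 2, 3, 4, 5, 6}, so |A + B| = 7.
Verify: 7 ≥ 5? Yes ✓.

CD lower bound = 5, actual |A + B| = 7.


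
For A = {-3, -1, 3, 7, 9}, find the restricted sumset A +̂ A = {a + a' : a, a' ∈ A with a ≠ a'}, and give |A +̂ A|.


Restricted sumset: A +̂ A = {a + a' : a ∈ A, a' ∈ A, a ≠ a'}.
Equivalently, take A + A and drop any sum 2a that is achievable ONLY as a + a for a ∈ A (i.e. sums representable only with equal summands).
Enumerate pairs (a, a') with a < a' (symmetric, so each unordered pair gives one sum; this covers all a ≠ a'):
  -3 + -1 = -4
  -3 + 3 = 0
  -3 + 7 = 4
  -3 + 9 = 6
  -1 + 3 = 2
  -1 + 7 = 6
  -1 + 9 = 8
  3 + 7 = 10
  3 + 9 = 12
  7 + 9 = 16
Collected distinct sums: {-4, 0, 2, 4, 6, 8, 10, 12, 16}
|A +̂ A| = 9
(Reference bound: |A +̂ A| ≥ 2|A| - 3 for |A| ≥ 2, with |A| = 5 giving ≥ 7.)

|A +̂ A| = 9


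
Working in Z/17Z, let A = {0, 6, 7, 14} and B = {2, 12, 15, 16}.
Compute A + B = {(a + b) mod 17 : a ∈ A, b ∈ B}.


Work in Z/17Z: reduce every sum a + b modulo 17.
Enumerate all 16 pairs:
a = 0: 0+2=2, 0+12=12, 0+15=15, 0+16=16
a = 6: 6+2=8, 6+12=1, 6+15=4, 6+16=5
a = 7: 7+2=9, 7+12=2, 7+15=5, 7+16=6
a = 14: 14+2=16, 14+12=9, 14+15=12, 14+16=13
Distinct residues collected: {1, 2, 4, 5, 6, 8, 9, 12, 13, 15, 16}
|A + B| = 11 (out of 17 total residues).

A + B = {1, 2, 4, 5, 6, 8, 9, 12, 13, 15, 16}


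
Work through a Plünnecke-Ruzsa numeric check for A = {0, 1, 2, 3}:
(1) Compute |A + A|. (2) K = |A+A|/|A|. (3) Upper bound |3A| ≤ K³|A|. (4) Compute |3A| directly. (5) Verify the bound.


|A| = 4.
Step 1: Compute A + A by enumerating all 16 pairs.
A + A = {0, 1, 2, 3, 4, 5, 6}, so |A + A| = 7.
Step 2: Doubling constant K = |A + A|/|A| = 7/4 = 7/4 ≈ 1.7500.
Step 3: Plünnecke-Ruzsa gives |3A| ≤ K³·|A| = (1.7500)³ · 4 ≈ 21.4375.
Step 4: Compute 3A = A + A + A directly by enumerating all triples (a,b,c) ∈ A³; |3A| = 10.
Step 5: Check 10 ≤ 21.4375? Yes ✓.

K = 7/4, Plünnecke-Ruzsa bound K³|A| ≈ 21.4375, |3A| = 10, inequality holds.


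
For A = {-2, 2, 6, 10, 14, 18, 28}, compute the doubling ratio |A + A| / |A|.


|A| = 7.
Compute A + A by enumerating all 49 pairs.
A + A = {-4, 0, 4, 8, 12, 16, 20, 24, 26, 28, 30, 32, 34, 36, 38, 42, 46, 56}, so |A + A| = 18.
K = |A + A| / |A| = 18/7 (already in lowest terms) ≈ 2.5714.
Reference: AP of size 7 gives K = 13/7 ≈ 1.8571; a fully generic set of size 7 gives K ≈ 4.0000.

|A| = 7, |A + A| = 18, K = 18/7.


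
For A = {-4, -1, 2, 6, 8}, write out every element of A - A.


A - A = {a - a' : a, a' ∈ A}.
Compute a - a' for each ordered pair (a, a'):
a = -4: -4--4=0, -4--1=-3, -4-2=-6, -4-6=-10, -4-8=-12
a = -1: -1--4=3, -1--1=0, -1-2=-3, -1-6=-7, -1-8=-9
a = 2: 2--4=6, 2--1=3, 2-2=0, 2-6=-4, 2-8=-6
a = 6: 6--4=10, 6--1=7, 6-2=4, 6-6=0, 6-8=-2
a = 8: 8--4=12, 8--1=9, 8-2=6, 8-6=2, 8-8=0
Collecting distinct values (and noting 0 appears from a-a):
A - A = {-12, -10, -9, -7, -6, -4, -3, -2, 0, 2, 3, 4, 6, 7, 9, 10, 12}
|A - A| = 17

A - A = {-12, -10, -9, -7, -6, -4, -3, -2, 0, 2, 3, 4, 6, 7, 9, 10, 12}


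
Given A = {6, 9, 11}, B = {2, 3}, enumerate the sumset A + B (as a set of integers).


A + B = {a + b : a ∈ A, b ∈ B}.
Enumerate all |A|·|B| = 3·2 = 6 pairs (a, b) and collect distinct sums.
a = 6: 6+2=8, 6+3=9
a = 9: 9+2=11, 9+3=12
a = 11: 11+2=13, 11+3=14
Collecting distinct sums: A + B = {8, 9, 11, 12, 13, 14}
|A + B| = 6

A + B = {8, 9, 11, 12, 13, 14}


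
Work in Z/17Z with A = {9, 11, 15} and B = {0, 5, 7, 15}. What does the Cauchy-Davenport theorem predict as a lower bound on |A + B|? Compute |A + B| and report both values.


Cauchy-Davenport: |A + B| ≥ min(p, |A| + |B| - 1) for A, B nonempty in Z/pZ.
|A| = 3, |B| = 4, p = 17.
CD lower bound = min(17, 3 + 4 - 1) = min(17, 6) = 6.
Compute A + B mod 17 directly:
a = 9: 9+0=9, 9+5=14, 9+7=16, 9+15=7
a = 11: 11+0=11, 11+5=16, 11+7=1, 11+15=9
a = 15: 15+0=15, 15+5=3, 15+7=5, 15+15=13
A + B = {1, 3, 5, 7, 9, 11, 13, 14, 15, 16}, so |A + B| = 10.
Verify: 10 ≥ 6? Yes ✓.

CD lower bound = 6, actual |A + B| = 10.


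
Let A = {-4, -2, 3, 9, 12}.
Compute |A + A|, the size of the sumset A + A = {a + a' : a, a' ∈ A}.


A + A = {a + a' : a, a' ∈ A}; |A| = 5.
General bounds: 2|A| - 1 ≤ |A + A| ≤ |A|(|A|+1)/2, i.e. 9 ≤ |A + A| ≤ 15.
Lower bound 2|A|-1 is attained iff A is an arithmetic progression.
Enumerate sums a + a' for a ≤ a' (symmetric, so this suffices):
a = -4: -4+-4=-8, -4+-2=-6, -4+3=-1, -4+9=5, -4+12=8
a = -2: -2+-2=-4, -2+3=1, -2+9=7, -2+12=10
a = 3: 3+3=6, 3+9=12, 3+12=15
a = 9: 9+9=18, 9+12=21
a = 12: 12+12=24
Distinct sums: {-8, -6, -4, -1, 1, 5, 6, 7, 8, 10, 12, 15, 18, 21, 24}
|A + A| = 15

|A + A| = 15


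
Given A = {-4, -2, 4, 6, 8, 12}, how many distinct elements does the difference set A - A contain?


A - A = {a - a' : a, a' ∈ A}; |A| = 6.
Bounds: 2|A|-1 ≤ |A - A| ≤ |A|² - |A| + 1, i.e. 11 ≤ |A - A| ≤ 31.
Note: 0 ∈ A - A always (from a - a). The set is symmetric: if d ∈ A - A then -d ∈ A - A.
Enumerate nonzero differences d = a - a' with a > a' (then include -d):
Positive differences: {2, 4, 6, 8, 10, 12, 14, 16}
Full difference set: {0} ∪ (positive diffs) ∪ (negative diffs).
|A - A| = 1 + 2·8 = 17 (matches direct enumeration: 17).

|A - A| = 17


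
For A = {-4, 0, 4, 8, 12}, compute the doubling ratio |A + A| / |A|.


|A| = 5.
Compute A + A by enumerating all 25 pairs.
A + A = {-8, -4, 0, 4, 8, 12, 16, 20, 24}, so |A + A| = 9.
K = |A + A| / |A| = 9/5 (already in lowest terms) ≈ 1.8000.
Reference: AP of size 5 gives K = 9/5 ≈ 1.8000; a fully generic set of size 5 gives K ≈ 3.0000.

|A| = 5, |A + A| = 9, K = 9/5.


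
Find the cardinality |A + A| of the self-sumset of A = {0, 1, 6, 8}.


A + A = {a + a' : a, a' ∈ A}; |A| = 4.
General bounds: 2|A| - 1 ≤ |A + A| ≤ |A|(|A|+1)/2, i.e. 7 ≤ |A + A| ≤ 10.
Lower bound 2|A|-1 is attained iff A is an arithmetic progression.
Enumerate sums a + a' for a ≤ a' (symmetric, so this suffices):
a = 0: 0+0=0, 0+1=1, 0+6=6, 0+8=8
a = 1: 1+1=2, 1+6=7, 1+8=9
a = 6: 6+6=12, 6+8=14
a = 8: 8+8=16
Distinct sums: {0, 1, 2, 6, 7, 8, 9, 12, 14, 16}
|A + A| = 10

|A + A| = 10


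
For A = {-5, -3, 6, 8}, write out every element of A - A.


A - A = {a - a' : a, a' ∈ A}.
Compute a - a' for each ordered pair (a, a'):
a = -5: -5--5=0, -5--3=-2, -5-6=-11, -5-8=-13
a = -3: -3--5=2, -3--3=0, -3-6=-9, -3-8=-11
a = 6: 6--5=11, 6--3=9, 6-6=0, 6-8=-2
a = 8: 8--5=13, 8--3=11, 8-6=2, 8-8=0
Collecting distinct values (and noting 0 appears from a-a):
A - A = {-13, -11, -9, -2, 0, 2, 9, 11, 13}
|A - A| = 9

A - A = {-13, -11, -9, -2, 0, 2, 9, 11, 13}


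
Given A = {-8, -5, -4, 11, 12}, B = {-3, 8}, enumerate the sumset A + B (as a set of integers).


A + B = {a + b : a ∈ A, b ∈ B}.
Enumerate all |A|·|B| = 5·2 = 10 pairs (a, b) and collect distinct sums.
a = -8: -8+-3=-11, -8+8=0
a = -5: -5+-3=-8, -5+8=3
a = -4: -4+-3=-7, -4+8=4
a = 11: 11+-3=8, 11+8=19
a = 12: 12+-3=9, 12+8=20
Collecting distinct sums: A + B = {-11, -8, -7, 0, 3, 4, 8, 9, 19, 20}
|A + B| = 10

A + B = {-11, -8, -7, 0, 3, 4, 8, 9, 19, 20}


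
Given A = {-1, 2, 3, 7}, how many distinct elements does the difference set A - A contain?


A - A = {a - a' : a, a' ∈ A}; |A| = 4.
Bounds: 2|A|-1 ≤ |A - A| ≤ |A|² - |A| + 1, i.e. 7 ≤ |A - A| ≤ 13.
Note: 0 ∈ A - A always (from a - a). The set is symmetric: if d ∈ A - A then -d ∈ A - A.
Enumerate nonzero differences d = a - a' with a > a' (then include -d):
Positive differences: {1, 3, 4, 5, 8}
Full difference set: {0} ∪ (positive diffs) ∪ (negative diffs).
|A - A| = 1 + 2·5 = 11 (matches direct enumeration: 11).

|A - A| = 11


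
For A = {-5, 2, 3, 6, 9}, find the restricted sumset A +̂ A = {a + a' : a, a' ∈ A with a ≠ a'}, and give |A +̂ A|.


Restricted sumset: A +̂ A = {a + a' : a ∈ A, a' ∈ A, a ≠ a'}.
Equivalently, take A + A and drop any sum 2a that is achievable ONLY as a + a for a ∈ A (i.e. sums representable only with equal summands).
Enumerate pairs (a, a') with a < a' (symmetric, so each unordered pair gives one sum; this covers all a ≠ a'):
  -5 + 2 = -3
  -5 + 3 = -2
  -5 + 6 = 1
  -5 + 9 = 4
  2 + 3 = 5
  2 + 6 = 8
  2 + 9 = 11
  3 + 6 = 9
  3 + 9 = 12
  6 + 9 = 15
Collected distinct sums: {-3, -2, 1, 4, 5, 8, 9, 11, 12, 15}
|A +̂ A| = 10
(Reference bound: |A +̂ A| ≥ 2|A| - 3 for |A| ≥ 2, with |A| = 5 giving ≥ 7.)

|A +̂ A| = 10


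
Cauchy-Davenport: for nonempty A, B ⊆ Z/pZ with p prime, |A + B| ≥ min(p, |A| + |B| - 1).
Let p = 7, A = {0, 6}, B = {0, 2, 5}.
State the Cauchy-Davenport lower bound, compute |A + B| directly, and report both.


Cauchy-Davenport: |A + B| ≥ min(p, |A| + |B| - 1) for A, B nonempty in Z/pZ.
|A| = 2, |B| = 3, p = 7.
CD lower bound = min(7, 2 + 3 - 1) = min(7, 4) = 4.
Compute A + B mod 7 directly:
a = 0: 0+0=0, 0+2=2, 0+5=5
a = 6: 6+0=6, 6+2=1, 6+5=4
A + B = {0, 1, 2, 4, 5, 6}, so |A + B| = 6.
Verify: 6 ≥ 4? Yes ✓.

CD lower bound = 4, actual |A + B| = 6.


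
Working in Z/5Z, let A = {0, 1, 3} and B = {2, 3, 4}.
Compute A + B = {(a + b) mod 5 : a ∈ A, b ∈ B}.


Work in Z/5Z: reduce every sum a + b modulo 5.
Enumerate all 9 pairs:
a = 0: 0+2=2, 0+3=3, 0+4=4
a = 1: 1+2=3, 1+3=4, 1+4=0
a = 3: 3+2=0, 3+3=1, 3+4=2
Distinct residues collected: {0, 1, 2, 3, 4}
|A + B| = 5 (out of 5 total residues).

A + B = {0, 1, 2, 3, 4}


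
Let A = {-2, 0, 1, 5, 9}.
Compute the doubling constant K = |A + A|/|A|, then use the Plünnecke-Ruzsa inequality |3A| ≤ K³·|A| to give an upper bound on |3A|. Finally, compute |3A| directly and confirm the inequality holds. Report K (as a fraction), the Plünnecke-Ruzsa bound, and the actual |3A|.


|A| = 5.
Step 1: Compute A + A by enumerating all 25 pairs.
A + A = {-4, -2, -1, 0, 1, 2, 3, 5, 6, 7, 9, 10, 14, 18}, so |A + A| = 14.
Step 2: Doubling constant K = |A + A|/|A| = 14/5 = 14/5 ≈ 2.8000.
Step 3: Plünnecke-Ruzsa gives |3A| ≤ K³·|A| = (2.8000)³ · 5 ≈ 109.7600.
Step 4: Compute 3A = A + A + A directly by enumerating all triples (a,b,c) ∈ A³; |3A| = 25.
Step 5: Check 25 ≤ 109.7600? Yes ✓.

K = 14/5, Plünnecke-Ruzsa bound K³|A| ≈ 109.7600, |3A| = 25, inequality holds.


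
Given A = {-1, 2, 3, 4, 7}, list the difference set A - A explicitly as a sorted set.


A - A = {a - a' : a, a' ∈ A}.
Compute a - a' for each ordered pair (a, a'):
a = -1: -1--1=0, -1-2=-3, -1-3=-4, -1-4=-5, -1-7=-8
a = 2: 2--1=3, 2-2=0, 2-3=-1, 2-4=-2, 2-7=-5
a = 3: 3--1=4, 3-2=1, 3-3=0, 3-4=-1, 3-7=-4
a = 4: 4--1=5, 4-2=2, 4-3=1, 4-4=0, 4-7=-3
a = 7: 7--1=8, 7-2=5, 7-3=4, 7-4=3, 7-7=0
Collecting distinct values (and noting 0 appears from a-a):
A - A = {-8, -5, -4, -3, -2, -1, 0, 1, 2, 3, 4, 5, 8}
|A - A| = 13

A - A = {-8, -5, -4, -3, -2, -1, 0, 1, 2, 3, 4, 5, 8}


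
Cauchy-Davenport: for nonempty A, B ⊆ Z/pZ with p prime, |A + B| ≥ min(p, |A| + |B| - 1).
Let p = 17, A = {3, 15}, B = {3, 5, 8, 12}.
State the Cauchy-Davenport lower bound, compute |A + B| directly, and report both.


Cauchy-Davenport: |A + B| ≥ min(p, |A| + |B| - 1) for A, B nonempty in Z/pZ.
|A| = 2, |B| = 4, p = 17.
CD lower bound = min(17, 2 + 4 - 1) = min(17, 5) = 5.
Compute A + B mod 17 directly:
a = 3: 3+3=6, 3+5=8, 3+8=11, 3+12=15
a = 15: 15+3=1, 15+5=3, 15+8=6, 15+12=10
A + B = {1, 3, 6, 8, 10, 11, 15}, so |A + B| = 7.
Verify: 7 ≥ 5? Yes ✓.

CD lower bound = 5, actual |A + B| = 7.


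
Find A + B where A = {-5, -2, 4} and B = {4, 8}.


A + B = {a + b : a ∈ A, b ∈ B}.
Enumerate all |A|·|B| = 3·2 = 6 pairs (a, b) and collect distinct sums.
a = -5: -5+4=-1, -5+8=3
a = -2: -2+4=2, -2+8=6
a = 4: 4+4=8, 4+8=12
Collecting distinct sums: A + B = {-1, 2, 3, 6, 8, 12}
|A + B| = 6

A + B = {-1, 2, 3, 6, 8, 12}


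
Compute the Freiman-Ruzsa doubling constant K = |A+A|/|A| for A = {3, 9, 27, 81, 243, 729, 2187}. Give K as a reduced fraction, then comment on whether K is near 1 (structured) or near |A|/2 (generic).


|A| = 7.
Compute A + A by enumerating all 49 pairs.
A + A = {6, 12, 18, 30, 36, 54, 84, 90, 108, 162, 246, 252, 270, 324, 486, 732, 738, 756, 810, 972, 1458, 2190, 2196, 2214, 2268, 2430, 2916, 4374}, so |A + A| = 28.
K = |A + A| / |A| = 28/7 = 4/1 ≈ 4.0000.
Reference: AP of size 7 gives K = 13/7 ≈ 1.8571; a fully generic set of size 7 gives K ≈ 4.0000.

|A| = 7, |A + A| = 28, K = 28/7 = 4/1.


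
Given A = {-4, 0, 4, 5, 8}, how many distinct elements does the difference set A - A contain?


A - A = {a - a' : a, a' ∈ A}; |A| = 5.
Bounds: 2|A|-1 ≤ |A - A| ≤ |A|² - |A| + 1, i.e. 9 ≤ |A - A| ≤ 21.
Note: 0 ∈ A - A always (from a - a). The set is symmetric: if d ∈ A - A then -d ∈ A - A.
Enumerate nonzero differences d = a - a' with a > a' (then include -d):
Positive differences: {1, 3, 4, 5, 8, 9, 12}
Full difference set: {0} ∪ (positive diffs) ∪ (negative diffs).
|A - A| = 1 + 2·7 = 15 (matches direct enumeration: 15).

|A - A| = 15


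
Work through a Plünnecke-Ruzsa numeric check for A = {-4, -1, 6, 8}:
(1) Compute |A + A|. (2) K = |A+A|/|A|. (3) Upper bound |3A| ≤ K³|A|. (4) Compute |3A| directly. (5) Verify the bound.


|A| = 4.
Step 1: Compute A + A by enumerating all 16 pairs.
A + A = {-8, -5, -2, 2, 4, 5, 7, 12, 14, 16}, so |A + A| = 10.
Step 2: Doubling constant K = |A + A|/|A| = 10/4 = 10/4 ≈ 2.5000.
Step 3: Plünnecke-Ruzsa gives |3A| ≤ K³·|A| = (2.5000)³ · 4 ≈ 62.5000.
Step 4: Compute 3A = A + A + A directly by enumerating all triples (a,b,c) ∈ A³; |3A| = 20.
Step 5: Check 20 ≤ 62.5000? Yes ✓.

K = 10/4, Plünnecke-Ruzsa bound K³|A| ≈ 62.5000, |3A| = 20, inequality holds.


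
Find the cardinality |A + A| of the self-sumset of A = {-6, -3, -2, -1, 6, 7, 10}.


A + A = {a + a' : a, a' ∈ A}; |A| = 7.
General bounds: 2|A| - 1 ≤ |A + A| ≤ |A|(|A|+1)/2, i.e. 13 ≤ |A + A| ≤ 28.
Lower bound 2|A|-1 is attained iff A is an arithmetic progression.
Enumerate sums a + a' for a ≤ a' (symmetric, so this suffices):
a = -6: -6+-6=-12, -6+-3=-9, -6+-2=-8, -6+-1=-7, -6+6=0, -6+7=1, -6+10=4
a = -3: -3+-3=-6, -3+-2=-5, -3+-1=-4, -3+6=3, -3+7=4, -3+10=7
a = -2: -2+-2=-4, -2+-1=-3, -2+6=4, -2+7=5, -2+10=8
a = -1: -1+-1=-2, -1+6=5, -1+7=6, -1+10=9
a = 6: 6+6=12, 6+7=13, 6+10=16
a = 7: 7+7=14, 7+10=17
a = 10: 10+10=20
Distinct sums: {-12, -9, -8, -7, -6, -5, -4, -3, -2, 0, 1, 3, 4, 5, 6, 7, 8, 9, 12, 13, 14, 16, 17, 20}
|A + A| = 24

|A + A| = 24


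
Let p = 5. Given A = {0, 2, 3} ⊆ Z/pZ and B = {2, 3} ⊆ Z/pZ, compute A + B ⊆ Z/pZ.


Work in Z/5Z: reduce every sum a + b modulo 5.
Enumerate all 6 pairs:
a = 0: 0+2=2, 0+3=3
a = 2: 2+2=4, 2+3=0
a = 3: 3+2=0, 3+3=1
Distinct residues collected: {0, 1, 2, 3, 4}
|A + B| = 5 (out of 5 total residues).

A + B = {0, 1, 2, 3, 4}


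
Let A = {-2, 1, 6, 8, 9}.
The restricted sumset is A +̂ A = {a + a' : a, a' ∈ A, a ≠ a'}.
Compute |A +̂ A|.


Restricted sumset: A +̂ A = {a + a' : a ∈ A, a' ∈ A, a ≠ a'}.
Equivalently, take A + A and drop any sum 2a that is achievable ONLY as a + a for a ∈ A (i.e. sums representable only with equal summands).
Enumerate pairs (a, a') with a < a' (symmetric, so each unordered pair gives one sum; this covers all a ≠ a'):
  -2 + 1 = -1
  -2 + 6 = 4
  -2 + 8 = 6
  -2 + 9 = 7
  1 + 6 = 7
  1 + 8 = 9
  1 + 9 = 10
  6 + 8 = 14
  6 + 9 = 15
  8 + 9 = 17
Collected distinct sums: {-1, 4, 6, 7, 9, 10, 14, 15, 17}
|A +̂ A| = 9
(Reference bound: |A +̂ A| ≥ 2|A| - 3 for |A| ≥ 2, with |A| = 5 giving ≥ 7.)

|A +̂ A| = 9


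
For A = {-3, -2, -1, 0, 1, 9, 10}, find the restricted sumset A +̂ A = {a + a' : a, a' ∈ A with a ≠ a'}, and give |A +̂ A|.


Restricted sumset: A +̂ A = {a + a' : a ∈ A, a' ∈ A, a ≠ a'}.
Equivalently, take A + A and drop any sum 2a that is achievable ONLY as a + a for a ∈ A (i.e. sums representable only with equal summands).
Enumerate pairs (a, a') with a < a' (symmetric, so each unordered pair gives one sum; this covers all a ≠ a'):
  -3 + -2 = -5
  -3 + -1 = -4
  -3 + 0 = -3
  -3 + 1 = -2
  -3 + 9 = 6
  -3 + 10 = 7
  -2 + -1 = -3
  -2 + 0 = -2
  -2 + 1 = -1
  -2 + 9 = 7
  -2 + 10 = 8
  -1 + 0 = -1
  -1 + 1 = 0
  -1 + 9 = 8
  -1 + 10 = 9
  0 + 1 = 1
  0 + 9 = 9
  0 + 10 = 10
  1 + 9 = 10
  1 + 10 = 11
  9 + 10 = 19
Collected distinct sums: {-5, -4, -3, -2, -1, 0, 1, 6, 7, 8, 9, 10, 11, 19}
|A +̂ A| = 14
(Reference bound: |A +̂ A| ≥ 2|A| - 3 for |A| ≥ 2, with |A| = 7 giving ≥ 11.)

|A +̂ A| = 14


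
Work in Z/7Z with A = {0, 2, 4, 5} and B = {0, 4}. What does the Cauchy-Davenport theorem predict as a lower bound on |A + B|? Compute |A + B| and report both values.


Cauchy-Davenport: |A + B| ≥ min(p, |A| + |B| - 1) for A, B nonempty in Z/pZ.
|A| = 4, |B| = 2, p = 7.
CD lower bound = min(7, 4 + 2 - 1) = min(7, 5) = 5.
Compute A + B mod 7 directly:
a = 0: 0+0=0, 0+4=4
a = 2: 2+0=2, 2+4=6
a = 4: 4+0=4, 4+4=1
a = 5: 5+0=5, 5+4=2
A + B = {0, 1, 2, 4, 5, 6}, so |A + B| = 6.
Verify: 6 ≥ 5? Yes ✓.

CD lower bound = 5, actual |A + B| = 6.


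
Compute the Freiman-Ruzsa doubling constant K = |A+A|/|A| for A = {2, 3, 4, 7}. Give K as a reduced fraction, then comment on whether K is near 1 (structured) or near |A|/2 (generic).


|A| = 4.
Compute A + A by enumerating all 16 pairs.
A + A = {4, 5, 6, 7, 8, 9, 10, 11, 14}, so |A + A| = 9.
K = |A + A| / |A| = 9/4 (already in lowest terms) ≈ 2.2500.
Reference: AP of size 4 gives K = 7/4 ≈ 1.7500; a fully generic set of size 4 gives K ≈ 2.5000.

|A| = 4, |A + A| = 9, K = 9/4.


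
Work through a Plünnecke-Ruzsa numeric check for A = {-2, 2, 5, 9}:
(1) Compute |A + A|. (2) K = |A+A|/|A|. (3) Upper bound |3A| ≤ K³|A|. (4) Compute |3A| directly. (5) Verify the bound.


|A| = 4.
Step 1: Compute A + A by enumerating all 16 pairs.
A + A = {-4, 0, 3, 4, 7, 10, 11, 14, 18}, so |A + A| = 9.
Step 2: Doubling constant K = |A + A|/|A| = 9/4 = 9/4 ≈ 2.2500.
Step 3: Plünnecke-Ruzsa gives |3A| ≤ K³·|A| = (2.2500)³ · 4 ≈ 45.5625.
Step 4: Compute 3A = A + A + A directly by enumerating all triples (a,b,c) ∈ A³; |3A| = 16.
Step 5: Check 16 ≤ 45.5625? Yes ✓.

K = 9/4, Plünnecke-Ruzsa bound K³|A| ≈ 45.5625, |3A| = 16, inequality holds.


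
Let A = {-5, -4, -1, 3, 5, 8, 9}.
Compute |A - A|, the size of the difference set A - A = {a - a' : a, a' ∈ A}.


A - A = {a - a' : a, a' ∈ A}; |A| = 7.
Bounds: 2|A|-1 ≤ |A - A| ≤ |A|² - |A| + 1, i.e. 13 ≤ |A - A| ≤ 43.
Note: 0 ∈ A - A always (from a - a). The set is symmetric: if d ∈ A - A then -d ∈ A - A.
Enumerate nonzero differences d = a - a' with a > a' (then include -d):
Positive differences: {1, 2, 3, 4, 5, 6, 7, 8, 9, 10, 12, 13, 14}
Full difference set: {0} ∪ (positive diffs) ∪ (negative diffs).
|A - A| = 1 + 2·13 = 27 (matches direct enumeration: 27).

|A - A| = 27


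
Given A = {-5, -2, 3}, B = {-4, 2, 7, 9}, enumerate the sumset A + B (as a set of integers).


A + B = {a + b : a ∈ A, b ∈ B}.
Enumerate all |A|·|B| = 3·4 = 12 pairs (a, b) and collect distinct sums.
a = -5: -5+-4=-9, -5+2=-3, -5+7=2, -5+9=4
a = -2: -2+-4=-6, -2+2=0, -2+7=5, -2+9=7
a = 3: 3+-4=-1, 3+2=5, 3+7=10, 3+9=12
Collecting distinct sums: A + B = {-9, -6, -3, -1, 0, 2, 4, 5, 7, 10, 12}
|A + B| = 11

A + B = {-9, -6, -3, -1, 0, 2, 4, 5, 7, 10, 12}


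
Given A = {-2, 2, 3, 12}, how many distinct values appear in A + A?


A + A = {a + a' : a, a' ∈ A}; |A| = 4.
General bounds: 2|A| - 1 ≤ |A + A| ≤ |A|(|A|+1)/2, i.e. 7 ≤ |A + A| ≤ 10.
Lower bound 2|A|-1 is attained iff A is an arithmetic progression.
Enumerate sums a + a' for a ≤ a' (symmetric, so this suffices):
a = -2: -2+-2=-4, -2+2=0, -2+3=1, -2+12=10
a = 2: 2+2=4, 2+3=5, 2+12=14
a = 3: 3+3=6, 3+12=15
a = 12: 12+12=24
Distinct sums: {-4, 0, 1, 4, 5, 6, 10, 14, 15, 24}
|A + A| = 10

|A + A| = 10


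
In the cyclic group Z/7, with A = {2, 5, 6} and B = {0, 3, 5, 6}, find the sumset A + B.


Work in Z/7Z: reduce every sum a + b modulo 7.
Enumerate all 12 pairs:
a = 2: 2+0=2, 2+3=5, 2+5=0, 2+6=1
a = 5: 5+0=5, 5+3=1, 5+5=3, 5+6=4
a = 6: 6+0=6, 6+3=2, 6+5=4, 6+6=5
Distinct residues collected: {0, 1, 2, 3, 4, 5, 6}
|A + B| = 7 (out of 7 total residues).

A + B = {0, 1, 2, 3, 4, 5, 6}


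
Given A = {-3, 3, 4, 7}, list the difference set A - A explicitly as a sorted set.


A - A = {a - a' : a, a' ∈ A}.
Compute a - a' for each ordered pair (a, a'):
a = -3: -3--3=0, -3-3=-6, -3-4=-7, -3-7=-10
a = 3: 3--3=6, 3-3=0, 3-4=-1, 3-7=-4
a = 4: 4--3=7, 4-3=1, 4-4=0, 4-7=-3
a = 7: 7--3=10, 7-3=4, 7-4=3, 7-7=0
Collecting distinct values (and noting 0 appears from a-a):
A - A = {-10, -7, -6, -4, -3, -1, 0, 1, 3, 4, 6, 7, 10}
|A - A| = 13

A - A = {-10, -7, -6, -4, -3, -1, 0, 1, 3, 4, 6, 7, 10}


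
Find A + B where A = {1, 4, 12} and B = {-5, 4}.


A + B = {a + b : a ∈ A, b ∈ B}.
Enumerate all |A|·|B| = 3·2 = 6 pairs (a, b) and collect distinct sums.
a = 1: 1+-5=-4, 1+4=5
a = 4: 4+-5=-1, 4+4=8
a = 12: 12+-5=7, 12+4=16
Collecting distinct sums: A + B = {-4, -1, 5, 7, 8, 16}
|A + B| = 6

A + B = {-4, -1, 5, 7, 8, 16}


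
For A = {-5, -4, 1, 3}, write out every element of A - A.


A - A = {a - a' : a, a' ∈ A}.
Compute a - a' for each ordered pair (a, a'):
a = -5: -5--5=0, -5--4=-1, -5-1=-6, -5-3=-8
a = -4: -4--5=1, -4--4=0, -4-1=-5, -4-3=-7
a = 1: 1--5=6, 1--4=5, 1-1=0, 1-3=-2
a = 3: 3--5=8, 3--4=7, 3-1=2, 3-3=0
Collecting distinct values (and noting 0 appears from a-a):
A - A = {-8, -7, -6, -5, -2, -1, 0, 1, 2, 5, 6, 7, 8}
|A - A| = 13

A - A = {-8, -7, -6, -5, -2, -1, 0, 1, 2, 5, 6, 7, 8}


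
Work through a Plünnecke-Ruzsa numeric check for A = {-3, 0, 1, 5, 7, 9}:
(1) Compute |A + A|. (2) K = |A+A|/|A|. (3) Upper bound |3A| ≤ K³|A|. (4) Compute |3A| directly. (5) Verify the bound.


|A| = 6.
Step 1: Compute A + A by enumerating all 36 pairs.
A + A = {-6, -3, -2, 0, 1, 2, 4, 5, 6, 7, 8, 9, 10, 12, 14, 16, 18}, so |A + A| = 17.
Step 2: Doubling constant K = |A + A|/|A| = 17/6 = 17/6 ≈ 2.8333.
Step 3: Plünnecke-Ruzsa gives |3A| ≤ K³·|A| = (2.8333)³ · 6 ≈ 136.4722.
Step 4: Compute 3A = A + A + A directly by enumerating all triples (a,b,c) ∈ A³; |3A| = 30.
Step 5: Check 30 ≤ 136.4722? Yes ✓.

K = 17/6, Plünnecke-Ruzsa bound K³|A| ≈ 136.4722, |3A| = 30, inequality holds.


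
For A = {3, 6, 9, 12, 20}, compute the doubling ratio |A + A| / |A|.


|A| = 5.
Compute A + A by enumerating all 25 pairs.
A + A = {6, 9, 12, 15, 18, 21, 23, 24, 26, 29, 32, 40}, so |A + A| = 12.
K = |A + A| / |A| = 12/5 (already in lowest terms) ≈ 2.4000.
Reference: AP of size 5 gives K = 9/5 ≈ 1.8000; a fully generic set of size 5 gives K ≈ 3.0000.

|A| = 5, |A + A| = 12, K = 12/5.


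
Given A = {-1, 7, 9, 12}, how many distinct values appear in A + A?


A + A = {a + a' : a, a' ∈ A}; |A| = 4.
General bounds: 2|A| - 1 ≤ |A + A| ≤ |A|(|A|+1)/2, i.e. 7 ≤ |A + A| ≤ 10.
Lower bound 2|A|-1 is attained iff A is an arithmetic progression.
Enumerate sums a + a' for a ≤ a' (symmetric, so this suffices):
a = -1: -1+-1=-2, -1+7=6, -1+9=8, -1+12=11
a = 7: 7+7=14, 7+9=16, 7+12=19
a = 9: 9+9=18, 9+12=21
a = 12: 12+12=24
Distinct sums: {-2, 6, 8, 11, 14, 16, 18, 19, 21, 24}
|A + A| = 10

|A + A| = 10


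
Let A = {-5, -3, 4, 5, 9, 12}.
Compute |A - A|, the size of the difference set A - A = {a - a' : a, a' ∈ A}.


A - A = {a - a' : a, a' ∈ A}; |A| = 6.
Bounds: 2|A|-1 ≤ |A - A| ≤ |A|² - |A| + 1, i.e. 11 ≤ |A - A| ≤ 31.
Note: 0 ∈ A - A always (from a - a). The set is symmetric: if d ∈ A - A then -d ∈ A - A.
Enumerate nonzero differences d = a - a' with a > a' (then include -d):
Positive differences: {1, 2, 3, 4, 5, 7, 8, 9, 10, 12, 14, 15, 17}
Full difference set: {0} ∪ (positive diffs) ∪ (negative diffs).
|A - A| = 1 + 2·13 = 27 (matches direct enumeration: 27).

|A - A| = 27


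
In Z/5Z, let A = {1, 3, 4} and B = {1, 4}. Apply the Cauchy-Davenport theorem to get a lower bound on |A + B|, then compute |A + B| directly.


Cauchy-Davenport: |A + B| ≥ min(p, |A| + |B| - 1) for A, B nonempty in Z/pZ.
|A| = 3, |B| = 2, p = 5.
CD lower bound = min(5, 3 + 2 - 1) = min(5, 4) = 4.
Compute A + B mod 5 directly:
a = 1: 1+1=2, 1+4=0
a = 3: 3+1=4, 3+4=2
a = 4: 4+1=0, 4+4=3
A + B = {0, 2, 3, 4}, so |A + B| = 4.
Verify: 4 ≥ 4? Yes ✓.

CD lower bound = 4, actual |A + B| = 4.


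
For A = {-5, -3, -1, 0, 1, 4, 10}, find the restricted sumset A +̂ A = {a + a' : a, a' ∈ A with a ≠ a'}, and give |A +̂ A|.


Restricted sumset: A +̂ A = {a + a' : a ∈ A, a' ∈ A, a ≠ a'}.
Equivalently, take A + A and drop any sum 2a that is achievable ONLY as a + a for a ∈ A (i.e. sums representable only with equal summands).
Enumerate pairs (a, a') with a < a' (symmetric, so each unordered pair gives one sum; this covers all a ≠ a'):
  -5 + -3 = -8
  -5 + -1 = -6
  -5 + 0 = -5
  -5 + 1 = -4
  -5 + 4 = -1
  -5 + 10 = 5
  -3 + -1 = -4
  -3 + 0 = -3
  -3 + 1 = -2
  -3 + 4 = 1
  -3 + 10 = 7
  -1 + 0 = -1
  -1 + 1 = 0
  -1 + 4 = 3
  -1 + 10 = 9
  0 + 1 = 1
  0 + 4 = 4
  0 + 10 = 10
  1 + 4 = 5
  1 + 10 = 11
  4 + 10 = 14
Collected distinct sums: {-8, -6, -5, -4, -3, -2, -1, 0, 1, 3, 4, 5, 7, 9, 10, 11, 14}
|A +̂ A| = 17
(Reference bound: |A +̂ A| ≥ 2|A| - 3 for |A| ≥ 2, with |A| = 7 giving ≥ 11.)

|A +̂ A| = 17


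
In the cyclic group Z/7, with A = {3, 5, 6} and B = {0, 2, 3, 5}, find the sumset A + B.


Work in Z/7Z: reduce every sum a + b modulo 7.
Enumerate all 12 pairs:
a = 3: 3+0=3, 3+2=5, 3+3=6, 3+5=1
a = 5: 5+0=5, 5+2=0, 5+3=1, 5+5=3
a = 6: 6+0=6, 6+2=1, 6+3=2, 6+5=4
Distinct residues collected: {0, 1, 2, 3, 4, 5, 6}
|A + B| = 7 (out of 7 total residues).

A + B = {0, 1, 2, 3, 4, 5, 6}


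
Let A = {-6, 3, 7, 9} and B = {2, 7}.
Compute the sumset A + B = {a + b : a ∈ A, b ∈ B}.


A + B = {a + b : a ∈ A, b ∈ B}.
Enumerate all |A|·|B| = 4·2 = 8 pairs (a, b) and collect distinct sums.
a = -6: -6+2=-4, -6+7=1
a = 3: 3+2=5, 3+7=10
a = 7: 7+2=9, 7+7=14
a = 9: 9+2=11, 9+7=16
Collecting distinct sums: A + B = {-4, 1, 5, 9, 10, 11, 14, 16}
|A + B| = 8

A + B = {-4, 1, 5, 9, 10, 11, 14, 16}


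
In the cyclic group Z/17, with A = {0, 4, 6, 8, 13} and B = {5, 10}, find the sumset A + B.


Work in Z/17Z: reduce every sum a + b modulo 17.
Enumerate all 10 pairs:
a = 0: 0+5=5, 0+10=10
a = 4: 4+5=9, 4+10=14
a = 6: 6+5=11, 6+10=16
a = 8: 8+5=13, 8+10=1
a = 13: 13+5=1, 13+10=6
Distinct residues collected: {1, 5, 6, 9, 10, 11, 13, 14, 16}
|A + B| = 9 (out of 17 total residues).

A + B = {1, 5, 6, 9, 10, 11, 13, 14, 16}


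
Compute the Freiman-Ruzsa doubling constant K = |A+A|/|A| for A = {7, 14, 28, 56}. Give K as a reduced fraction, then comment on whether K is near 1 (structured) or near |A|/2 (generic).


|A| = 4.
Compute A + A by enumerating all 16 pairs.
A + A = {14, 21, 28, 35, 42, 56, 63, 70, 84, 112}, so |A + A| = 10.
K = |A + A| / |A| = 10/4 = 5/2 ≈ 2.5000.
Reference: AP of size 4 gives K = 7/4 ≈ 1.7500; a fully generic set of size 4 gives K ≈ 2.5000.

|A| = 4, |A + A| = 10, K = 10/4 = 5/2.


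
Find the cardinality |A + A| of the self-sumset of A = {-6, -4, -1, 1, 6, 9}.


A + A = {a + a' : a, a' ∈ A}; |A| = 6.
General bounds: 2|A| - 1 ≤ |A + A| ≤ |A|(|A|+1)/2, i.e. 11 ≤ |A + A| ≤ 21.
Lower bound 2|A|-1 is attained iff A is an arithmetic progression.
Enumerate sums a + a' for a ≤ a' (symmetric, so this suffices):
a = -6: -6+-6=-12, -6+-4=-10, -6+-1=-7, -6+1=-5, -6+6=0, -6+9=3
a = -4: -4+-4=-8, -4+-1=-5, -4+1=-3, -4+6=2, -4+9=5
a = -1: -1+-1=-2, -1+1=0, -1+6=5, -1+9=8
a = 1: 1+1=2, 1+6=7, 1+9=10
a = 6: 6+6=12, 6+9=15
a = 9: 9+9=18
Distinct sums: {-12, -10, -8, -7, -5, -3, -2, 0, 2, 3, 5, 7, 8, 10, 12, 15, 18}
|A + A| = 17

|A + A| = 17


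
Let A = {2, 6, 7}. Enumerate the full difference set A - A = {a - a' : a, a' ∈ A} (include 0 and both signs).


A - A = {a - a' : a, a' ∈ A}.
Compute a - a' for each ordered pair (a, a'):
a = 2: 2-2=0, 2-6=-4, 2-7=-5
a = 6: 6-2=4, 6-6=0, 6-7=-1
a = 7: 7-2=5, 7-6=1, 7-7=0
Collecting distinct values (and noting 0 appears from a-a):
A - A = {-5, -4, -1, 0, 1, 4, 5}
|A - A| = 7

A - A = {-5, -4, -1, 0, 1, 4, 5}


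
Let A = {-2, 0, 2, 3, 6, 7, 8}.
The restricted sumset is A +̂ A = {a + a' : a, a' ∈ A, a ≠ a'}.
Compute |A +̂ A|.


Restricted sumset: A +̂ A = {a + a' : a ∈ A, a' ∈ A, a ≠ a'}.
Equivalently, take A + A and drop any sum 2a that is achievable ONLY as a + a for a ∈ A (i.e. sums representable only with equal summands).
Enumerate pairs (a, a') with a < a' (symmetric, so each unordered pair gives one sum; this covers all a ≠ a'):
  -2 + 0 = -2
  -2 + 2 = 0
  -2 + 3 = 1
  -2 + 6 = 4
  -2 + 7 = 5
  -2 + 8 = 6
  0 + 2 = 2
  0 + 3 = 3
  0 + 6 = 6
  0 + 7 = 7
  0 + 8 = 8
  2 + 3 = 5
  2 + 6 = 8
  2 + 7 = 9
  2 + 8 = 10
  3 + 6 = 9
  3 + 7 = 10
  3 + 8 = 11
  6 + 7 = 13
  6 + 8 = 14
  7 + 8 = 15
Collected distinct sums: {-2, 0, 1, 2, 3, 4, 5, 6, 7, 8, 9, 10, 11, 13, 14, 15}
|A +̂ A| = 16
(Reference bound: |A +̂ A| ≥ 2|A| - 3 for |A| ≥ 2, with |A| = 7 giving ≥ 11.)

|A +̂ A| = 16


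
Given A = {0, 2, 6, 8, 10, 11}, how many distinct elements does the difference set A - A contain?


A - A = {a - a' : a, a' ∈ A}; |A| = 6.
Bounds: 2|A|-1 ≤ |A - A| ≤ |A|² - |A| + 1, i.e. 11 ≤ |A - A| ≤ 31.
Note: 0 ∈ A - A always (from a - a). The set is symmetric: if d ∈ A - A then -d ∈ A - A.
Enumerate nonzero differences d = a - a' with a > a' (then include -d):
Positive differences: {1, 2, 3, 4, 5, 6, 8, 9, 10, 11}
Full difference set: {0} ∪ (positive diffs) ∪ (negative diffs).
|A - A| = 1 + 2·10 = 21 (matches direct enumeration: 21).

|A - A| = 21


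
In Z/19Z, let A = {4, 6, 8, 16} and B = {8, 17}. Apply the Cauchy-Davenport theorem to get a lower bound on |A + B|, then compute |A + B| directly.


Cauchy-Davenport: |A + B| ≥ min(p, |A| + |B| - 1) for A, B nonempty in Z/pZ.
|A| = 4, |B| = 2, p = 19.
CD lower bound = min(19, 4 + 2 - 1) = min(19, 5) = 5.
Compute A + B mod 19 directly:
a = 4: 4+8=12, 4+17=2
a = 6: 6+8=14, 6+17=4
a = 8: 8+8=16, 8+17=6
a = 16: 16+8=5, 16+17=14
A + B = {2, 4, 5, 6, 12, 14, 16}, so |A + B| = 7.
Verify: 7 ≥ 5? Yes ✓.

CD lower bound = 5, actual |A + B| = 7.


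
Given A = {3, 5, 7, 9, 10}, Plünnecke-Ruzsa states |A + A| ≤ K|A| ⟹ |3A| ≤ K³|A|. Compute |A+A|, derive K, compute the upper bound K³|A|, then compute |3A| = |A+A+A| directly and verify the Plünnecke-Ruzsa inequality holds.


|A| = 5.
Step 1: Compute A + A by enumerating all 25 pairs.
A + A = {6, 8, 10, 12, 13, 14, 15, 16, 17, 18, 19, 20}, so |A + A| = 12.
Step 2: Doubling constant K = |A + A|/|A| = 12/5 = 12/5 ≈ 2.4000.
Step 3: Plünnecke-Ruzsa gives |3A| ≤ K³·|A| = (2.4000)³ · 5 ≈ 69.1200.
Step 4: Compute 3A = A + A + A directly by enumerating all triples (a,b,c) ∈ A³; |3A| = 19.
Step 5: Check 19 ≤ 69.1200? Yes ✓.

K = 12/5, Plünnecke-Ruzsa bound K³|A| ≈ 69.1200, |3A| = 19, inequality holds.


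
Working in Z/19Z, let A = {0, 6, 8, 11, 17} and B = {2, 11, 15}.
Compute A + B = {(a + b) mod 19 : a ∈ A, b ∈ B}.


Work in Z/19Z: reduce every sum a + b modulo 19.
Enumerate all 15 pairs:
a = 0: 0+2=2, 0+11=11, 0+15=15
a = 6: 6+2=8, 6+11=17, 6+15=2
a = 8: 8+2=10, 8+11=0, 8+15=4
a = 11: 11+2=13, 11+11=3, 11+15=7
a = 17: 17+2=0, 17+11=9, 17+15=13
Distinct residues collected: {0, 2, 3, 4, 7, 8, 9, 10, 11, 13, 15, 17}
|A + B| = 12 (out of 19 total residues).

A + B = {0, 2, 3, 4, 7, 8, 9, 10, 11, 13, 15, 17}


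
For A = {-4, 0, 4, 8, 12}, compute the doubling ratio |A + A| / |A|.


|A| = 5.
Compute A + A by enumerating all 25 pairs.
A + A = {-8, -4, 0, 4, 8, 12, 16, 20, 24}, so |A + A| = 9.
K = |A + A| / |A| = 9/5 (already in lowest terms) ≈ 1.8000.
Reference: AP of size 5 gives K = 9/5 ≈ 1.8000; a fully generic set of size 5 gives K ≈ 3.0000.

|A| = 5, |A + A| = 9, K = 9/5.


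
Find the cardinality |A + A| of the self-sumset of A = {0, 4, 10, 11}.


A + A = {a + a' : a, a' ∈ A}; |A| = 4.
General bounds: 2|A| - 1 ≤ |A + A| ≤ |A|(|A|+1)/2, i.e. 7 ≤ |A + A| ≤ 10.
Lower bound 2|A|-1 is attained iff A is an arithmetic progression.
Enumerate sums a + a' for a ≤ a' (symmetric, so this suffices):
a = 0: 0+0=0, 0+4=4, 0+10=10, 0+11=11
a = 4: 4+4=8, 4+10=14, 4+11=15
a = 10: 10+10=20, 10+11=21
a = 11: 11+11=22
Distinct sums: {0, 4, 8, 10, 11, 14, 15, 20, 21, 22}
|A + A| = 10

|A + A| = 10


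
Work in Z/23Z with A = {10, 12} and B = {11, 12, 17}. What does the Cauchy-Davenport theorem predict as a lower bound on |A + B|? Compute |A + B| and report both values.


Cauchy-Davenport: |A + B| ≥ min(p, |A| + |B| - 1) for A, B nonempty in Z/pZ.
|A| = 2, |B| = 3, p = 23.
CD lower bound = min(23, 2 + 3 - 1) = min(23, 4) = 4.
Compute A + B mod 23 directly:
a = 10: 10+11=21, 10+12=22, 10+17=4
a = 12: 12+11=0, 12+12=1, 12+17=6
A + B = {0, 1, 4, 6, 21, 22}, so |A + B| = 6.
Verify: 6 ≥ 4? Yes ✓.

CD lower bound = 4, actual |A + B| = 6.


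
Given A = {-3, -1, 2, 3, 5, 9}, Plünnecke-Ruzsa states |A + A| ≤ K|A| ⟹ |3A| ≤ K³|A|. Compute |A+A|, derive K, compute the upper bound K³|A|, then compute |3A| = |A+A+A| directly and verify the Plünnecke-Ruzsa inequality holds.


|A| = 6.
Step 1: Compute A + A by enumerating all 36 pairs.
A + A = {-6, -4, -2, -1, 0, 1, 2, 4, 5, 6, 7, 8, 10, 11, 12, 14, 18}, so |A + A| = 17.
Step 2: Doubling constant K = |A + A|/|A| = 17/6 = 17/6 ≈ 2.8333.
Step 3: Plünnecke-Ruzsa gives |3A| ≤ K³·|A| = (2.8333)³ · 6 ≈ 136.4722.
Step 4: Compute 3A = A + A + A directly by enumerating all triples (a,b,c) ∈ A³; |3A| = 30.
Step 5: Check 30 ≤ 136.4722? Yes ✓.

K = 17/6, Plünnecke-Ruzsa bound K³|A| ≈ 136.4722, |3A| = 30, inequality holds.


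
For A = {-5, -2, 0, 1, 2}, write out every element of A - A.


A - A = {a - a' : a, a' ∈ A}.
Compute a - a' for each ordered pair (a, a'):
a = -5: -5--5=0, -5--2=-3, -5-0=-5, -5-1=-6, -5-2=-7
a = -2: -2--5=3, -2--2=0, -2-0=-2, -2-1=-3, -2-2=-4
a = 0: 0--5=5, 0--2=2, 0-0=0, 0-1=-1, 0-2=-2
a = 1: 1--5=6, 1--2=3, 1-0=1, 1-1=0, 1-2=-1
a = 2: 2--5=7, 2--2=4, 2-0=2, 2-1=1, 2-2=0
Collecting distinct values (and noting 0 appears from a-a):
A - A = {-7, -6, -5, -4, -3, -2, -1, 0, 1, 2, 3, 4, 5, 6, 7}
|A - A| = 15

A - A = {-7, -6, -5, -4, -3, -2, -1, 0, 1, 2, 3, 4, 5, 6, 7}


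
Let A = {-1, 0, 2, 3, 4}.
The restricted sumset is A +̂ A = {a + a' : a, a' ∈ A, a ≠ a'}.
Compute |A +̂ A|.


Restricted sumset: A +̂ A = {a + a' : a ∈ A, a' ∈ A, a ≠ a'}.
Equivalently, take A + A and drop any sum 2a that is achievable ONLY as a + a for a ∈ A (i.e. sums representable only with equal summands).
Enumerate pairs (a, a') with a < a' (symmetric, so each unordered pair gives one sum; this covers all a ≠ a'):
  -1 + 0 = -1
  -1 + 2 = 1
  -1 + 3 = 2
  -1 + 4 = 3
  0 + 2 = 2
  0 + 3 = 3
  0 + 4 = 4
  2 + 3 = 5
  2 + 4 = 6
  3 + 4 = 7
Collected distinct sums: {-1, 1, 2, 3, 4, 5, 6, 7}
|A +̂ A| = 8
(Reference bound: |A +̂ A| ≥ 2|A| - 3 for |A| ≥ 2, with |A| = 5 giving ≥ 7.)

|A +̂ A| = 8


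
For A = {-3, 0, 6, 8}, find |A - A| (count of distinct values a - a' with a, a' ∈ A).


A - A = {a - a' : a, a' ∈ A}; |A| = 4.
Bounds: 2|A|-1 ≤ |A - A| ≤ |A|² - |A| + 1, i.e. 7 ≤ |A - A| ≤ 13.
Note: 0 ∈ A - A always (from a - a). The set is symmetric: if d ∈ A - A then -d ∈ A - A.
Enumerate nonzero differences d = a - a' with a > a' (then include -d):
Positive differences: {2, 3, 6, 8, 9, 11}
Full difference set: {0} ∪ (positive diffs) ∪ (negative diffs).
|A - A| = 1 + 2·6 = 13 (matches direct enumeration: 13).

|A - A| = 13


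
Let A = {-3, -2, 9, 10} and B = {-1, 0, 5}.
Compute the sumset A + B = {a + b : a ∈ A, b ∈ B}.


A + B = {a + b : a ∈ A, b ∈ B}.
Enumerate all |A|·|B| = 4·3 = 12 pairs (a, b) and collect distinct sums.
a = -3: -3+-1=-4, -3+0=-3, -3+5=2
a = -2: -2+-1=-3, -2+0=-2, -2+5=3
a = 9: 9+-1=8, 9+0=9, 9+5=14
a = 10: 10+-1=9, 10+0=10, 10+5=15
Collecting distinct sums: A + B = {-4, -3, -2, 2, 3, 8, 9, 10, 14, 15}
|A + B| = 10

A + B = {-4, -3, -2, 2, 3, 8, 9, 10, 14, 15}


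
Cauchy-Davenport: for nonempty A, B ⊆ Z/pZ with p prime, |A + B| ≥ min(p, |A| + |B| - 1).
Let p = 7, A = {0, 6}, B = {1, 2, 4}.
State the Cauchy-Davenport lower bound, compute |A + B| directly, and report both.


Cauchy-Davenport: |A + B| ≥ min(p, |A| + |B| - 1) for A, B nonempty in Z/pZ.
|A| = 2, |B| = 3, p = 7.
CD lower bound = min(7, 2 + 3 - 1) = min(7, 4) = 4.
Compute A + B mod 7 directly:
a = 0: 0+1=1, 0+2=2, 0+4=4
a = 6: 6+1=0, 6+2=1, 6+4=3
A + B = {0, 1, 2, 3, 4}, so |A + B| = 5.
Verify: 5 ≥ 4? Yes ✓.

CD lower bound = 4, actual |A + B| = 5.


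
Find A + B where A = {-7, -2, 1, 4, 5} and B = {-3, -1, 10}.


A + B = {a + b : a ∈ A, b ∈ B}.
Enumerate all |A|·|B| = 5·3 = 15 pairs (a, b) and collect distinct sums.
a = -7: -7+-3=-10, -7+-1=-8, -7+10=3
a = -2: -2+-3=-5, -2+-1=-3, -2+10=8
a = 1: 1+-3=-2, 1+-1=0, 1+10=11
a = 4: 4+-3=1, 4+-1=3, 4+10=14
a = 5: 5+-3=2, 5+-1=4, 5+10=15
Collecting distinct sums: A + B = {-10, -8, -5, -3, -2, 0, 1, 2, 3, 4, 8, 11, 14, 15}
|A + B| = 14

A + B = {-10, -8, -5, -3, -2, 0, 1, 2, 3, 4, 8, 11, 14, 15}


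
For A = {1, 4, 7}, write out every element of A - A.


A - A = {a - a' : a, a' ∈ A}.
Compute a - a' for each ordered pair (a, a'):
a = 1: 1-1=0, 1-4=-3, 1-7=-6
a = 4: 4-1=3, 4-4=0, 4-7=-3
a = 7: 7-1=6, 7-4=3, 7-7=0
Collecting distinct values (and noting 0 appears from a-a):
A - A = {-6, -3, 0, 3, 6}
|A - A| = 5

A - A = {-6, -3, 0, 3, 6}


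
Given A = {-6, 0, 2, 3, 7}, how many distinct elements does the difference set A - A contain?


A - A = {a - a' : a, a' ∈ A}; |A| = 5.
Bounds: 2|A|-1 ≤ |A - A| ≤ |A|² - |A| + 1, i.e. 9 ≤ |A - A| ≤ 21.
Note: 0 ∈ A - A always (from a - a). The set is symmetric: if d ∈ A - A then -d ∈ A - A.
Enumerate nonzero differences d = a - a' with a > a' (then include -d):
Positive differences: {1, 2, 3, 4, 5, 6, 7, 8, 9, 13}
Full difference set: {0} ∪ (positive diffs) ∪ (negative diffs).
|A - A| = 1 + 2·10 = 21 (matches direct enumeration: 21).

|A - A| = 21


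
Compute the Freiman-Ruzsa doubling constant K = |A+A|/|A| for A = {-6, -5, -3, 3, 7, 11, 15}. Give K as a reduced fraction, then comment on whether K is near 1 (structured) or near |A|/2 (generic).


|A| = 7.
Compute A + A by enumerating all 49 pairs.
A + A = {-12, -11, -10, -9, -8, -6, -3, -2, 0, 1, 2, 4, 5, 6, 8, 9, 10, 12, 14, 18, 22, 26, 30}, so |A + A| = 23.
K = |A + A| / |A| = 23/7 (already in lowest terms) ≈ 3.2857.
Reference: AP of size 7 gives K = 13/7 ≈ 1.8571; a fully generic set of size 7 gives K ≈ 4.0000.

|A| = 7, |A + A| = 23, K = 23/7.
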